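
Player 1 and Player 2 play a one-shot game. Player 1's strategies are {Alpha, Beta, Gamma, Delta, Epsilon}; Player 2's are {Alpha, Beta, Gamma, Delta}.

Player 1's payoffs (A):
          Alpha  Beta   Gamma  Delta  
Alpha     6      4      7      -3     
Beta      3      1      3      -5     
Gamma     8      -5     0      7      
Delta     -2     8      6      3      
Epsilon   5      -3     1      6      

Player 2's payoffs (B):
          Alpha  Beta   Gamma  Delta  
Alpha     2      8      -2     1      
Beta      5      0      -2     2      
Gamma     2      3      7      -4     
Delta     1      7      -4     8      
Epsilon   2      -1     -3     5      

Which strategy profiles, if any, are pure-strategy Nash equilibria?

Find each player's best response to every opponent strategy; NE are the intersections.
Player 1's best responses — vs Alpha: Gamma (payoff 8); vs Beta: Delta (payoff 8); vs Gamma: Alpha (payoff 7); vs Delta: Gamma (payoff 7).
Player 2's best responses — vs Alpha: Beta (payoff 8); vs Beta: Alpha (payoff 5); vs Gamma: Gamma (payoff 7); vs Delta: Delta (payoff 8); vs Epsilon: Delta (payoff 5).
No cell has both players best-responding. For instance, Player 1's best reply to Gamma is Alpha, but against Alpha Player 2 prefers Beta over Gamma.

None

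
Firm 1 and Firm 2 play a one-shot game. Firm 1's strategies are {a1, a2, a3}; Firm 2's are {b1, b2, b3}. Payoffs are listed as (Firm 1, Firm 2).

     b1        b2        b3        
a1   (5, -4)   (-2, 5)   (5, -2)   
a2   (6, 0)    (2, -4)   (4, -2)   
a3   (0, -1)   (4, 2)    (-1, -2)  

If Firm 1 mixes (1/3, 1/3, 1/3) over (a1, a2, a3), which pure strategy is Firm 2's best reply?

b2

Firm 2's best reply maximizes expected payoff against the mix.
b1: (1/3)·(-4) + (1/3)·0 + (1/3)·(-1) = -5/3
b2: (1/3)·5 + (1/3)·(-4) + (1/3)·2 = 1
b3: (1/3)·(-2) + (1/3)·(-2) + (1/3)·(-2) = -2
Highest expected payoff is 1, from b2.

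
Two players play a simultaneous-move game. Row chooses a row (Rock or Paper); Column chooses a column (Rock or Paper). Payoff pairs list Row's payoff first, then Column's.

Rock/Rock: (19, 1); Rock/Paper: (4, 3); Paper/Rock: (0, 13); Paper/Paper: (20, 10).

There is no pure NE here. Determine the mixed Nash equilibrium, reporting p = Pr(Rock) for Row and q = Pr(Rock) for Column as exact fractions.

In a mixed NE each player is indifferent between their pure strategies, so the opponent's mix sets the indifference.
Column indifferent between Rock and Paper: p·1 + (1−p)·13 = p·3 + (1−p)·10 ⟹ 13 + (-12)p = 10 + (-7)p ⟹ p = 3/5.
Row indifferent between Rock and Paper: q·19 + (1−q)·4 = q·0 + (1−q)·20 ⟹ 4 + 15q = 20 + (-20)q ⟹ q = 16/35.

p = 3/5, q = 16/35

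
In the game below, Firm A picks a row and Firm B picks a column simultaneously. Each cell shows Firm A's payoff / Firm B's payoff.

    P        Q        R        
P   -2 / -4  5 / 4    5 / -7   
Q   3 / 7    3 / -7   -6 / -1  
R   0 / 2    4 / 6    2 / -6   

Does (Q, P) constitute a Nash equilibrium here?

Holding Firm B at P: Firm A gets 3 from Q, versus -2 from P, 0 from R. No profitable deviation for Firm A.
Holding Firm A at Q: Firm B gets 7 from P, versus -7 from Q, -1 from R. No profitable deviation for Firm B either.

Yes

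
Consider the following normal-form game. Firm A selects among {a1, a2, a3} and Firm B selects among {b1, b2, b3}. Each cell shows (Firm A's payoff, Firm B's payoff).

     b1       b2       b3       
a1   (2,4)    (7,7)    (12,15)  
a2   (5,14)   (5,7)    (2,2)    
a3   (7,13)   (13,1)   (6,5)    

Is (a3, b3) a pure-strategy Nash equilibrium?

Holding Firm B at b3: Firm A gets 6 from a3 but could get 12 by switching to a1. Firm A has a profitable deviation.

No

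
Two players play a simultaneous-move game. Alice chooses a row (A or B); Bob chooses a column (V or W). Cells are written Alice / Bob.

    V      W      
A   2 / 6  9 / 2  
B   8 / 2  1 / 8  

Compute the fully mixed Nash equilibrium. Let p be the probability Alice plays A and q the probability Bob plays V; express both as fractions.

p = 3/5, q = 4/7

In a mixed NE each player is indifferent between their pure strategies, so the opponent's mix sets the indifference.
Bob indifferent between V and W: p·6 + (1−p)·2 = p·2 + (1−p)·8 ⟹ 2 + 4p = 8 + (-6)p ⟹ p = 3/5.
Alice indifferent between A and B: q·2 + (1−q)·9 = q·8 + (1−q)·1 ⟹ 9 + (-7)q = 1 + 7q ⟹ q = 4/7.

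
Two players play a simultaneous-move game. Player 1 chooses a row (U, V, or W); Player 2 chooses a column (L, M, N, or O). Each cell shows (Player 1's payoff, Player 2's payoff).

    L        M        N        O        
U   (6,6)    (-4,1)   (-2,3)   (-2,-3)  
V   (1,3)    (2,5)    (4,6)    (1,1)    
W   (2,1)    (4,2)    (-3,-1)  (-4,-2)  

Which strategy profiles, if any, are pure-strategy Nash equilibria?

A profile is a Nash equilibrium when each player is best-responding to the other.
Player 1's best responses — vs L: U (payoff 6); vs M: W (payoff 4); vs N: V (payoff 4); vs O: V (payoff 1).
Player 2's best responses — vs U: L (payoff 6); vs V: N (payoff 6); vs W: M (payoff 2).
Mutual best responses occur at (U, L), (V, N), and (W, M); at each, neither player gains by switching.

(U, L), (V, N), and (W, M)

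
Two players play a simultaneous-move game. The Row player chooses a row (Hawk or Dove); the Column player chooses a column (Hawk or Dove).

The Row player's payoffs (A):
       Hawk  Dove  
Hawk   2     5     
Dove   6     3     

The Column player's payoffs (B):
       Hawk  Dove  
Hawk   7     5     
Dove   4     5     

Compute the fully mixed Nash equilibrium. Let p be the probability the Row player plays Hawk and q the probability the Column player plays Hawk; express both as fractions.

In a mixed NE each player is indifferent between their pure strategies, so the opponent's mix sets the indifference.
The Column player indifferent between Hawk and Dove: p·7 + (1−p)·4 = p·5 + (1−p)·5 ⟹ 4 + 3p = 5 + 0p ⟹ p = 1/3.
The Row player indifferent between Hawk and Dove: q·2 + (1−q)·5 = q·6 + (1−q)·3 ⟹ 5 + (-3)q = 3 + 3q ⟹ q = 1/3.

p = 1/3, q = 1/3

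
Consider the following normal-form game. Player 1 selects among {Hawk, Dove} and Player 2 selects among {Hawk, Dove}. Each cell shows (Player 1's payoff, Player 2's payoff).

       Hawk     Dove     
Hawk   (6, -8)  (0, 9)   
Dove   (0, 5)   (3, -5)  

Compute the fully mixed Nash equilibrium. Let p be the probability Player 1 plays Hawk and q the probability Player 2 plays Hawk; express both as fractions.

Each player's mixing probability is pinned down by making the *other* player indifferent.
Player 2 indifferent between Hawk and Dove: p·(-8) + (1−p)·5 = p·9 + (1−p)·(-5) ⟹ 5 + (-13)p = (-5) + 14p ⟹ p = 10/27.
Player 1 indifferent between Hawk and Dove: q·6 + (1−q)·0 = q·0 + (1−q)·3 ⟹ 0 + 6q = 3 + (-3)q ⟹ q = 1/3.

p = 10/27, q = 1/3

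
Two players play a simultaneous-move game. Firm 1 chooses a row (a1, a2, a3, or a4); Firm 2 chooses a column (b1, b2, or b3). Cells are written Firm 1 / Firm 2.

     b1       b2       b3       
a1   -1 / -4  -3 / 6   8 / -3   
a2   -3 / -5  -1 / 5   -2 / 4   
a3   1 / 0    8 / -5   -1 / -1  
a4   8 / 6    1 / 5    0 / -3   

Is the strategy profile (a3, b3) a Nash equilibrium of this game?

Holding Firm 2 at b3: Firm 1 gets -1 from a3 but could get 8 by switching to a1. Firm 1 has a profitable deviation.

No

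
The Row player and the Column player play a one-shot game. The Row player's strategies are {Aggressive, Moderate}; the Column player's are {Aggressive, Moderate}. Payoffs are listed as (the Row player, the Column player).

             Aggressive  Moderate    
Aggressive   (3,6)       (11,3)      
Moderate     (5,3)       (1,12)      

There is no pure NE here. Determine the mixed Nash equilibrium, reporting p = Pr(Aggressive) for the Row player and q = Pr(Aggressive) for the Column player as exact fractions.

p = 3/4, q = 5/6

Each player's mixing probability is pinned down by making the *other* player indifferent.
The Column player indifferent between Aggressive and Moderate: p·6 + (1−p)·3 = p·3 + (1−p)·12 ⟹ 3 + 3p = 12 + (-9)p ⟹ p = 3/4.
The Row player indifferent between Aggressive and Moderate: q·3 + (1−q)·11 = q·5 + (1−q)·1 ⟹ 11 + (-8)q = 1 + 4q ⟹ q = 5/6.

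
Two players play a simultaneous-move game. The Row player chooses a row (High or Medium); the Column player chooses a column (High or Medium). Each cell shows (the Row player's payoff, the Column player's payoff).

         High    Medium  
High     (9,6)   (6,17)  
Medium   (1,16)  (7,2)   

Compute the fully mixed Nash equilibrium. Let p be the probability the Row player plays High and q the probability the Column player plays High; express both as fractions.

Each player's mixing probability is pinned down by making the *other* player indifferent.
The Column player indifferent between High and Medium: p·6 + (1−p)·16 = p·17 + (1−p)·2 ⟹ 16 + (-10)p = 2 + 15p ⟹ p = 14/25.
The Row player indifferent between High and Medium: q·9 + (1−q)·6 = q·1 + (1−q)·7 ⟹ 6 + 3q = 7 + (-6)q ⟹ q = 1/9.

p = 14/25, q = 1/9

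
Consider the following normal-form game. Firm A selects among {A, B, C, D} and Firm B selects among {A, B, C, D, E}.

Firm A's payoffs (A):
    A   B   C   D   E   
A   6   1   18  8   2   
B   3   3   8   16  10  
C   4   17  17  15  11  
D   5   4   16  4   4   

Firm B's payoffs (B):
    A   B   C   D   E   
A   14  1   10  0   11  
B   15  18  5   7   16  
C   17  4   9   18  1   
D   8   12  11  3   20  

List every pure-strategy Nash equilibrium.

A profile is a Nash equilibrium when each player is best-responding to the other.
Firm A's best responses — vs A: A (payoff 6); vs B: C (payoff 17); vs C: A (payoff 18); vs D: B (payoff 16); vs E: C (payoff 11).
Firm B's best responses — vs A: A (payoff 14); vs B: B (payoff 18); vs C: D (payoff 18); vs D: E (payoff 20).
The only mutual best response is (A, A); neither player gains by switching there.

(A, A)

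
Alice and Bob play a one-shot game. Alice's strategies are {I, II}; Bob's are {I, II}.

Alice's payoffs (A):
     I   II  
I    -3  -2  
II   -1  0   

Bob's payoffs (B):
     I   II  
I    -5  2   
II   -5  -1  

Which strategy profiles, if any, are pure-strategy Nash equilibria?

A profile is a Nash equilibrium when each player is best-responding to the other.
Alice's best responses — vs I: II (payoff -1); vs II: II (payoff 0).
Bob's best responses — vs I: II (payoff 2); vs II: II (payoff -1).
The only mutual best response is (II, II); neither player gains by switching there.

(II, II)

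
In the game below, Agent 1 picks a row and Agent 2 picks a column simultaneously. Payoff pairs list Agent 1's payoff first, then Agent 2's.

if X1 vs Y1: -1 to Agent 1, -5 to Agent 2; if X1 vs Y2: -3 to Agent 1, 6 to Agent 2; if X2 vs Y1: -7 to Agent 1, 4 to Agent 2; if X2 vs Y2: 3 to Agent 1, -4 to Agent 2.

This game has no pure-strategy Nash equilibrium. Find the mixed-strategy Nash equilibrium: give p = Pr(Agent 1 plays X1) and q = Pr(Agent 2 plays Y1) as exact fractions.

In a mixed NE each player is indifferent between their pure strategies, so the opponent's mix sets the indifference.
Agent 2 indifferent between Y1 and Y2: p·(-5) + (1−p)·4 = p·6 + (1−p)·(-4) ⟹ 4 + (-9)p = (-4) + 10p ⟹ p = 8/19.
Agent 1 indifferent between X1 and X2: q·(-1) + (1−q)·(-3) = q·(-7) + (1−q)·3 ⟹ (-3) + 2q = 3 + (-10)q ⟹ q = 1/2.

p = 8/19, q = 1/2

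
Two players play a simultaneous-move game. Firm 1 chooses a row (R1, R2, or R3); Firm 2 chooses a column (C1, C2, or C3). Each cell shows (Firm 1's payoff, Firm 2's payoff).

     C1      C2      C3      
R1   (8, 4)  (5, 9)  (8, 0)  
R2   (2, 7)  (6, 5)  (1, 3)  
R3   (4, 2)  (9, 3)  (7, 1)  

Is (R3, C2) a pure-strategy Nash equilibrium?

Holding Firm 2 at C2: Firm 1 gets 9 from R3, versus 5 from R1, 6 from R2. No profitable deviation for Firm 1.
Holding Firm 1 at R3: Firm 2 gets 3 from C2, versus 2 from C1, 1 from C3. No profitable deviation for Firm 2 either.

Yes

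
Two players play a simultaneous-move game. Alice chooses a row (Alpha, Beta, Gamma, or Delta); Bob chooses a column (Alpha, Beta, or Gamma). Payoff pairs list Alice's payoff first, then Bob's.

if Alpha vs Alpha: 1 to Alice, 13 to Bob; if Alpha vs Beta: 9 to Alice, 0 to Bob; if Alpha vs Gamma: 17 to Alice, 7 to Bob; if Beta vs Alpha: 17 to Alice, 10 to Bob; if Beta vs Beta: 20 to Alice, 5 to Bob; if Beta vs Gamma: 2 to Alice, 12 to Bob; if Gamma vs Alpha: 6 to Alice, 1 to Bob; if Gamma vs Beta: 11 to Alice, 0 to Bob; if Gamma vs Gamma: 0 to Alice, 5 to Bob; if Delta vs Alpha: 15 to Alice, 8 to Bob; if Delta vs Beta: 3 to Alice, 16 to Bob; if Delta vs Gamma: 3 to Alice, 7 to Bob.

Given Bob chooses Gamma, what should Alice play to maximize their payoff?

With Bob fixed at Gamma, Alice's payoffs are: Alpha → 17, Beta → 2, Gamma → 0, Delta → 3.
The maximum is 17, achieved by Alpha.

Alpha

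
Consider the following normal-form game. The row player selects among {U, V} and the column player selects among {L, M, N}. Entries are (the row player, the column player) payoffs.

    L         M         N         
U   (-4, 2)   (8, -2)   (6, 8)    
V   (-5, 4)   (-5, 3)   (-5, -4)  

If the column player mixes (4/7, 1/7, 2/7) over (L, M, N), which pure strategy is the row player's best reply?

The row player's best reply maximizes expected payoff against the mix.
U: (4/7)·(-4) + (1/7)·8 + (2/7)·6 = 4/7
V: (4/7)·(-5) + (1/7)·(-5) + (2/7)·(-5) = -5
Highest expected payoff is 4/7, from U.

U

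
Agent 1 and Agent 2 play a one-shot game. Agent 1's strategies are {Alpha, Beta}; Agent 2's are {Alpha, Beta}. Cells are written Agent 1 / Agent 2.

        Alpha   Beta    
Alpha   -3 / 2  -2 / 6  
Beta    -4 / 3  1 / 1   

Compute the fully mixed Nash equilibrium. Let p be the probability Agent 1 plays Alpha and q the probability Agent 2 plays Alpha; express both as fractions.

p = 1/3, q = 3/4

In a mixed NE each player is indifferent between their pure strategies, so the opponent's mix sets the indifference.
Agent 2 indifferent between Alpha and Beta: p·2 + (1−p)·3 = p·6 + (1−p)·1 ⟹ 3 + (-1)p = 1 + 5p ⟹ p = 1/3.
Agent 1 indifferent between Alpha and Beta: q·(-3) + (1−q)·(-2) = q·(-4) + (1−q)·1 ⟹ (-2) + (-1)q = 1 + (-5)q ⟹ q = 3/4.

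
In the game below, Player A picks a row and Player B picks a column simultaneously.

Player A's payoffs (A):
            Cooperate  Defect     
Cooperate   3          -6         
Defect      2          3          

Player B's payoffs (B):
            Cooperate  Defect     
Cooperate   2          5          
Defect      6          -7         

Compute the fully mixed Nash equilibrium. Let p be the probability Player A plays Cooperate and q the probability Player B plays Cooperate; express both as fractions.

p = 13/16, q = 9/10

Each player's mixing probability is pinned down by making the *other* player indifferent.
Player B indifferent between Cooperate and Defect: p·2 + (1−p)·6 = p·5 + (1−p)·(-7) ⟹ 6 + (-4)p = (-7) + 12p ⟹ p = 13/16.
Player A indifferent between Cooperate and Defect: q·3 + (1−q)·(-6) = q·2 + (1−q)·3 ⟹ (-6) + 9q = 3 + (-1)q ⟹ q = 9/10.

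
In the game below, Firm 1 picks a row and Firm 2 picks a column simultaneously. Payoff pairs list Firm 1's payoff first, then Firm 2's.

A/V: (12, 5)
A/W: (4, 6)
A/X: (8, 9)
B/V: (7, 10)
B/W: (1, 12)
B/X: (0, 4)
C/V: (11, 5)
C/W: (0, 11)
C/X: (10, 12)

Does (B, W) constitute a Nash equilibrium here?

No

Holding Firm 2 at W: Firm 1 gets 1 from B but could get 4 by switching to A. Firm 1 has a profitable deviation.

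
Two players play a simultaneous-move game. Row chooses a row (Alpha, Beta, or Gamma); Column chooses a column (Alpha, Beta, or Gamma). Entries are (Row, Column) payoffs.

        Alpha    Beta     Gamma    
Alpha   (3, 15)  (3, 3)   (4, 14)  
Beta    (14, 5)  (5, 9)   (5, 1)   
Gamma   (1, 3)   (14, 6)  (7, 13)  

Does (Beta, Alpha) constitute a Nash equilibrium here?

No

Holding Column at Alpha: Row gets 14 from Beta, versus 3 from Alpha, 1 from Gamma. No profitable deviation for Row.
Holding Row at Beta: Column gets 5 from Alpha but could get 9 by switching to Beta. Column has a profitable deviation.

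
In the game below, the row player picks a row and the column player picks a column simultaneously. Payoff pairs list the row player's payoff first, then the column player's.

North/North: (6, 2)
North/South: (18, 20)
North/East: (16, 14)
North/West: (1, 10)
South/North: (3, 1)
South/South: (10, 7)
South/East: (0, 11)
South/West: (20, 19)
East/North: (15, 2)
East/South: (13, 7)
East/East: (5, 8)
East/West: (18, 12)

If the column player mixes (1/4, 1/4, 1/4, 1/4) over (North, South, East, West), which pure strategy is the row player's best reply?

The row player's best reply maximizes expected payoff against the mix.
North: (1/4)·6 + (1/4)·18 + (1/4)·16 + (1/4)·1 = 41/4
South: (1/4)·3 + (1/4)·10 + (1/4)·0 + (1/4)·20 = 33/4
East: (1/4)·15 + (1/4)·13 + (1/4)·5 + (1/4)·18 = 51/4
Highest expected payoff is 51/4, from East.

East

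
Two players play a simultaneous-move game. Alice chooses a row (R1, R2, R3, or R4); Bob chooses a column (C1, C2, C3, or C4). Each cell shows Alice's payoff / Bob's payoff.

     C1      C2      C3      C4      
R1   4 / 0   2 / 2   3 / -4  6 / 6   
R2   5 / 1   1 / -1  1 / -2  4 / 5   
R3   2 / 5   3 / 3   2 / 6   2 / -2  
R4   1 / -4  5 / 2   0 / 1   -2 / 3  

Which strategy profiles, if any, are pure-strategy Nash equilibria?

(R1, C4)

A profile is a Nash equilibrium when each player is best-responding to the other.
Alice's best responses — vs C1: R2 (payoff 5); vs C2: R4 (payoff 5); vs C3: R1 (payoff 3); vs C4: R1 (payoff 6).
Bob's best responses — vs R1: C4 (payoff 6); vs R2: C4 (payoff 5); vs R3: C3 (payoff 6); vs R4: C4 (payoff 3).
The only mutual best response is (R1, C4); neither player gains by switching there.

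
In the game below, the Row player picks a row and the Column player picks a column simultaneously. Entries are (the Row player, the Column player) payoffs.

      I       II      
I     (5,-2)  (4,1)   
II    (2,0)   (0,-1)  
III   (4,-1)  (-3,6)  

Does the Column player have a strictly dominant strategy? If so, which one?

A strategy is strictly dominant if it gives the Column player a strictly higher payoff than every other strategy, against every choice by the opponent.
I is not dominant: against I, II gives 1 > -2.
II is not dominant: against II, I gives 0 > -1.
No single strategy is best against every opponent action.

None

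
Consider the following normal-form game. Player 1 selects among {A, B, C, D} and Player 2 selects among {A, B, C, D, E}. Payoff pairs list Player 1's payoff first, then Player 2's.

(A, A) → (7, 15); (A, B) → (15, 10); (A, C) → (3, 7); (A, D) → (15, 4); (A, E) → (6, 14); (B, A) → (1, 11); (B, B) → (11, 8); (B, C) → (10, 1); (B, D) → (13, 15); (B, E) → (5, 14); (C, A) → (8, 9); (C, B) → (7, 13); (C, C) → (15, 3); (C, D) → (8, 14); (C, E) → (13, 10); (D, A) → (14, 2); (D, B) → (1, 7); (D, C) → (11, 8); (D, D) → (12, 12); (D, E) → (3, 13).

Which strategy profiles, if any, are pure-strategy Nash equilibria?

Check mutual best responses: a cell is a NE iff neither player can gain by unilaterally deviating.
Player 1's best responses — vs A: D (payoff 14); vs B: A (payoff 15); vs C: C (payoff 15); vs D: A (payoff 15); vs E: C (payoff 13).
Player 2's best responses — vs A: A (payoff 15); vs B: D (payoff 15); vs C: D (payoff 14); vs D: E (payoff 13).
No cell has both players best-responding. For instance, Player 1's best reply to A is D, but against D Player 2 prefers E over A.

There is no pure-strategy Nash equilibrium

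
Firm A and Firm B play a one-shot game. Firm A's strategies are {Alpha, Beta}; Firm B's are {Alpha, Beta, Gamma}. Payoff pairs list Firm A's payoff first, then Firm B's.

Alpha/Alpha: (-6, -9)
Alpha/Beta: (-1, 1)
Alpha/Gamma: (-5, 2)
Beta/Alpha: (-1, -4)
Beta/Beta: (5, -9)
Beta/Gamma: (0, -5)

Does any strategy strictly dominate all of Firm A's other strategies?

Beta

Check whether one of Firm A's strategies beats all alternatives regardless of what the opponent does.
Beta strictly dominates: vs Alpha: -1 > -6; vs Beta: 5 > -1; vs Gamma: 0 > -5.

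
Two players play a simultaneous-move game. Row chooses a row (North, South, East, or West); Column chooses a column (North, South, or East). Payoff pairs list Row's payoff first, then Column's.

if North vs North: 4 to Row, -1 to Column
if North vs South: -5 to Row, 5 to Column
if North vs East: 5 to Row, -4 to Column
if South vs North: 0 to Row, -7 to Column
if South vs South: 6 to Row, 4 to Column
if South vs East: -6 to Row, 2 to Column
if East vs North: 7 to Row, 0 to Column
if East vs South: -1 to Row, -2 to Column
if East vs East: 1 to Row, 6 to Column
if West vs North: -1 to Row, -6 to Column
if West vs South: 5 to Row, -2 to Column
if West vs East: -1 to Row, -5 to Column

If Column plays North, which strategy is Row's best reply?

East

With Column fixed at North, Row's payoffs are: North → 4, South → 0, East → 7, West → -1.
The maximum is 7, achieved by East.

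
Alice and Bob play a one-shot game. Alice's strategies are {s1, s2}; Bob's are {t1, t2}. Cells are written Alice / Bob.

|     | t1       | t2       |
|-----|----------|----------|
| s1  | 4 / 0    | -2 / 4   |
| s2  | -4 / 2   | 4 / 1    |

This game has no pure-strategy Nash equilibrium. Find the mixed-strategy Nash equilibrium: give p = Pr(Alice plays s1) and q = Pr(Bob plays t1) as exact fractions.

In a mixed NE each player is indifferent between their pure strategies, so the opponent's mix sets the indifference.
Bob indifferent between t1 and t2: p·0 + (1−p)·2 = p·4 + (1−p)·1 ⟹ 2 + (-2)p = 1 + 3p ⟹ p = 1/5.
Alice indifferent between s1 and s2: q·4 + (1−q)·(-2) = q·(-4) + (1−q)·4 ⟹ (-2) + 6q = 4 + (-8)q ⟹ q = 3/7.

p = 1/5, q = 3/7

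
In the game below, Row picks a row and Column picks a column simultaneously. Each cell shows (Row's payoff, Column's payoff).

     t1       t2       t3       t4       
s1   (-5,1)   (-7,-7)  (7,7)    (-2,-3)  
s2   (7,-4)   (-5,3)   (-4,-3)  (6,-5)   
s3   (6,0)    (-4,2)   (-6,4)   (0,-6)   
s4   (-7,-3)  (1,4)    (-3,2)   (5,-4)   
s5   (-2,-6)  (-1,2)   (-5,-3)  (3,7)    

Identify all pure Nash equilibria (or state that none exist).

(s1, t3) and (s4, t2)

Check mutual best responses: a cell is a NE iff neither player can gain by unilaterally deviating.
Row's best responses — vs t1: s2 (payoff 7); vs t2: s4 (payoff 1); vs t3: s1 (payoff 7); vs t4: s2 (payoff 6).
Column's best responses — vs s1: t3 (payoff 7); vs s2: t2 (payoff 3); vs s3: t3 (payoff 4); vs s4: t2 (payoff 4); vs s5: t4 (payoff 7).
Mutual best responses occur at (s1, t3) and (s4, t2); at each, neither player gains by switching.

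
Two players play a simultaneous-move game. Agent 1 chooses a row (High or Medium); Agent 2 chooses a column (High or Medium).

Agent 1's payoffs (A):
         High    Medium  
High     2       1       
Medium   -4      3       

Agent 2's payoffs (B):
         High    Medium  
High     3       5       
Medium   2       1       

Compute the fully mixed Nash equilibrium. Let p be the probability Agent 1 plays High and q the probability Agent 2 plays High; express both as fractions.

Each player's mixing probability is pinned down by making the *other* player indifferent.
Agent 2 indifferent between High and Medium: p·3 + (1−p)·2 = p·5 + (1−p)·1 ⟹ 2 + 1p = 1 + 4p ⟹ p = 1/3.
Agent 1 indifferent between High and Medium: q·2 + (1−q)·1 = q·(-4) + (1−q)·3 ⟹ 1 + 1q = 3 + (-7)q ⟹ q = 1/4.

p = 1/3, q = 1/4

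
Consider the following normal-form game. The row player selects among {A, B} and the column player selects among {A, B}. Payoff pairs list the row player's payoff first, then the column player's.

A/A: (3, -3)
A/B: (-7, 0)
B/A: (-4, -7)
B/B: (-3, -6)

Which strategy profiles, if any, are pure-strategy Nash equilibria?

(B, B)

Check mutual best responses: a cell is a NE iff neither player can gain by unilaterally deviating.
The row player's best responses — vs A: A (payoff 3); vs B: B (payoff -3).
The column player's best responses — vs A: B (payoff 0); vs B: B (payoff -6).
The only mutual best response is (B, B); neither player gains by switching there.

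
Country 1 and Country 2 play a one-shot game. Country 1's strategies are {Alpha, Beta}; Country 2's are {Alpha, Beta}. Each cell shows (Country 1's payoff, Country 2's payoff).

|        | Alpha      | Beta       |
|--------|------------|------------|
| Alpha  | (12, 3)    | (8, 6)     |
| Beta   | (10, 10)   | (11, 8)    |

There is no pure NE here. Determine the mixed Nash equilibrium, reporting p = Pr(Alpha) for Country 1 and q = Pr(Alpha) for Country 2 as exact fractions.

p = 2/5, q = 3/5

Each player's mixing probability is pinned down by making the *other* player indifferent.
Country 2 indifferent between Alpha and Beta: p·3 + (1−p)·10 = p·6 + (1−p)·8 ⟹ 10 + (-7)p = 8 + (-2)p ⟹ p = 2/5.
Country 1 indifferent between Alpha and Beta: q·12 + (1−q)·8 = q·10 + (1−q)·11 ⟹ 8 + 4q = 11 + (-1)q ⟹ q = 3/5.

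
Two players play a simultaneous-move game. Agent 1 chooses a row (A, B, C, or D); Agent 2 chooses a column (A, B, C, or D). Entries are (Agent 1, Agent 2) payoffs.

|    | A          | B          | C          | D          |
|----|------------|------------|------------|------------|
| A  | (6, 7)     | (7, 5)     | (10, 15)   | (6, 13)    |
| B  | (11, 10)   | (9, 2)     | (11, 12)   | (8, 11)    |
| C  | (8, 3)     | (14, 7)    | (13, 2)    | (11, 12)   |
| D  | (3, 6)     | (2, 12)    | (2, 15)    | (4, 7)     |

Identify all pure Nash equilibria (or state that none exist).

A profile is a Nash equilibrium when each player is best-responding to the other.
Agent 1's best responses — vs A: B (payoff 11); vs B: C (payoff 14); vs C: C (payoff 13); vs D: C (payoff 11).
Agent 2's best responses — vs A: C (payoff 15); vs B: C (payoff 12); vs C: D (payoff 12); vs D: C (payoff 15).
The only mutual best response is (C, D); neither player gains by switching there.

(C, D)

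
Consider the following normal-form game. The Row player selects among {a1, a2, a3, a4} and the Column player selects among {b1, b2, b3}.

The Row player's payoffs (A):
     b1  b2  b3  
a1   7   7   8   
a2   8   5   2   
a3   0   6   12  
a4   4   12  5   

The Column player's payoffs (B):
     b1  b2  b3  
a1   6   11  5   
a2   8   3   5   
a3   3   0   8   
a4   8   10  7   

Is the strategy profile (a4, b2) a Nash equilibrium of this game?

Yes

Holding the Column player at b2: the Row player gets 12 from a4, versus 7 from a1, 5 from a2, 6 from a3. No profitable deviation for the Row player.
Holding the Row player at a4: the Column player gets 10 from b2, versus 8 from b1, 7 from b3. No profitable deviation for the Column player either.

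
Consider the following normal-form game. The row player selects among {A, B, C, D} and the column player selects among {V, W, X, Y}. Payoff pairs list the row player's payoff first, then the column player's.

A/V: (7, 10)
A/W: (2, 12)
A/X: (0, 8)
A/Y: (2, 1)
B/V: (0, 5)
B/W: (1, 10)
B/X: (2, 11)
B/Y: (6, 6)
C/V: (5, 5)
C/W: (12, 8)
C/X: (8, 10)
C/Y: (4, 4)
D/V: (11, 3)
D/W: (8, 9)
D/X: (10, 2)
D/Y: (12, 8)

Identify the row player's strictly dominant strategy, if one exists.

None

A strategy is strictly dominant if it gives the row player a strictly higher payoff than every other strategy, against every choice by the opponent.
A is not dominant: against V, D gives 11 > 7.
B is not dominant: against V, A gives 7 > 0.
C is not dominant: against V, A gives 7 > 5.
D is not dominant: against W, C gives 12 > 8.
No single strategy is best against every opponent action.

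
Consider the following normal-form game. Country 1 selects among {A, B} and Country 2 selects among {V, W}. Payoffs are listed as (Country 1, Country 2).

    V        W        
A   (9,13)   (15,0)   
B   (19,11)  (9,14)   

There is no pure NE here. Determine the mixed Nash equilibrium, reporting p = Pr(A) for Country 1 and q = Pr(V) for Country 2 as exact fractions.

Each player's mixing probability is pinned down by making the *other* player indifferent.
Country 2 indifferent between V and W: p·13 + (1−p)·11 = p·0 + (1−p)·14 ⟹ 11 + 2p = 14 + (-14)p ⟹ p = 3/16.
Country 1 indifferent between A and B: q·9 + (1−q)·15 = q·19 + (1−q)·9 ⟹ 15 + (-6)q = 9 + 10q ⟹ q = 3/8.

p = 3/16, q = 3/8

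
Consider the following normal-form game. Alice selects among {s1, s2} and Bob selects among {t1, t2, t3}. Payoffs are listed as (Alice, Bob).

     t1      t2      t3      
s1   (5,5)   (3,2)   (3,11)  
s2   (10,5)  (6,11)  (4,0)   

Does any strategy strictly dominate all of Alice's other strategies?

A strategy is strictly dominant if it gives Alice a strictly higher payoff than every other strategy, against every choice by the opponent.
s2 strictly dominates: vs t1: 10 > 5; vs t2: 6 > 3; vs t3: 4 > 3.

s2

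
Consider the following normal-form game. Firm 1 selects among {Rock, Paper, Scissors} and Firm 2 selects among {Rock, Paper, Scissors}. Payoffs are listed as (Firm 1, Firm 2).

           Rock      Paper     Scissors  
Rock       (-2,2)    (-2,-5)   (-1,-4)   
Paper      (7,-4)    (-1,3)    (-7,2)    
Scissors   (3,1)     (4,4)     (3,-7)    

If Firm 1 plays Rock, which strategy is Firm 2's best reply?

Rock

With Firm 1 fixed at Rock, Firm 2's payoffs are: Rock → 2, Paper → -5, Scissors → -4.
The maximum is 2, achieved by Rock.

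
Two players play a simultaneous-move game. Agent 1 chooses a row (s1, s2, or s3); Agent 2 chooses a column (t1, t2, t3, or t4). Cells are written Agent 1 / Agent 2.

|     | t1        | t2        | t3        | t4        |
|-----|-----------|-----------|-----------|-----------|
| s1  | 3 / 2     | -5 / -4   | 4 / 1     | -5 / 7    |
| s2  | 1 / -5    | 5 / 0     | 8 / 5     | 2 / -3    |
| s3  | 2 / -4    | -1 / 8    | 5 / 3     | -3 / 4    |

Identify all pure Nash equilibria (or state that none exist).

Check mutual best responses: a cell is a NE iff neither player can gain by unilaterally deviating.
Agent 1's best responses — vs t1: s1 (payoff 3); vs t2: s2 (payoff 5); vs t3: s2 (payoff 8); vs t4: s2 (payoff 2).
Agent 2's best responses — vs s1: t4 (payoff 7); vs s2: t3 (payoff 5); vs s3: t2 (payoff 8).
The only mutual best response is (s2, t3); neither player gains by switching there.

(s2, t3)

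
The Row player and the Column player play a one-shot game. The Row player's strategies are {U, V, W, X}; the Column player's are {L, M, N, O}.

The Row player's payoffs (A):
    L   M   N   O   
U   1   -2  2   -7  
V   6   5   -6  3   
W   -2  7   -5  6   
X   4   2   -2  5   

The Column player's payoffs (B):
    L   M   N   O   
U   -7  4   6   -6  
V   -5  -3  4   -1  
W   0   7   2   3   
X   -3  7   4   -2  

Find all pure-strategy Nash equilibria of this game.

Find each player's best response to every opponent strategy; NE are the intersections.
The Row player's best responses — vs L: V (payoff 6); vs M: W (payoff 7); vs N: U (payoff 2); vs O: W (payoff 6).
The Column player's best responses — vs U: N (payoff 6); vs V: N (payoff 4); vs W: M (payoff 7); vs X: M (payoff 7).
Mutual best responses occur at (U, N) and (W, M); at each, neither player gains by switching.

(U, N) and (W, M)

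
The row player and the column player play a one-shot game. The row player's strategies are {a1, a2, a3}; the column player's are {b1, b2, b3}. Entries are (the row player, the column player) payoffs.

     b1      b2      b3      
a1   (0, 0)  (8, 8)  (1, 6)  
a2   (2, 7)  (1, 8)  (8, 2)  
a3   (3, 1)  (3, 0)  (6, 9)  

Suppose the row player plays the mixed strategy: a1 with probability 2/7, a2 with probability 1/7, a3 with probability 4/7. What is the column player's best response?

b3

The column player's best reply maximizes expected payoff against the mix.
b1: (2/7)·0 + (1/7)·7 + (4/7)·1 = 11/7
b2: (2/7)·8 + (1/7)·8 + (4/7)·0 = 24/7
b3: (2/7)·6 + (1/7)·2 + (4/7)·9 = 50/7
Highest expected payoff is 50/7, from b3.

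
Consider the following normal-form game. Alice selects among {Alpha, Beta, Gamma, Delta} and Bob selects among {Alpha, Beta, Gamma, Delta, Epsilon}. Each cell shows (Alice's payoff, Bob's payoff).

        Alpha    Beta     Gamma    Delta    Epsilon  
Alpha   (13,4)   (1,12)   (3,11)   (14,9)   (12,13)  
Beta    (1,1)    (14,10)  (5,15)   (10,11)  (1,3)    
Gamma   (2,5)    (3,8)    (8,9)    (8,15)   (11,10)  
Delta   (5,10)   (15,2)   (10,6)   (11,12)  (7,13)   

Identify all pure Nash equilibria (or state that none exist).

(Alpha, Epsilon)

Check mutual best responses: a cell is a NE iff neither player can gain by unilaterally deviating.
Alice's best responses — vs Alpha: Alpha (payoff 13); vs Beta: Delta (payoff 15); vs Gamma: Delta (payoff 10); vs Delta: Alpha (payoff 14); vs Epsilon: Alpha (payoff 12).
Bob's best responses — vs Alpha: Epsilon (payoff 13); vs Beta: Gamma (payoff 15); vs Gamma: Delta (payoff 15); vs Delta: Epsilon (payoff 13).
The only mutual best response is (Alpha, Epsilon); neither player gains by switching there.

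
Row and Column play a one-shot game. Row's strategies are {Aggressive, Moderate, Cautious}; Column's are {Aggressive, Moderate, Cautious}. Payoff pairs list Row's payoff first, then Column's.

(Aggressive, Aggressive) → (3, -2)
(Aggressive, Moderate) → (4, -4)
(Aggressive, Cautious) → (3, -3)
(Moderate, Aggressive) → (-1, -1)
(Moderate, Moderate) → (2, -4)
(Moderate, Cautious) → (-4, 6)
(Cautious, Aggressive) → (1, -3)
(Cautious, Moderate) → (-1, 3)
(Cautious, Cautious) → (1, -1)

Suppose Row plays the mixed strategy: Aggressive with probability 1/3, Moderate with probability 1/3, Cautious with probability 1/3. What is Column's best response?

Compute Column's expected payoff from each pure strategy against the given mix.
Aggressive: (1/3)·(-2) + (1/3)·(-1) + (1/3)·(-3) = -2
Moderate: (1/3)·(-4) + (1/3)·(-4) + (1/3)·3 = -5/3
Cautious: (1/3)·(-3) + (1/3)·6 + (1/3)·(-1) = 2/3
Highest expected payoff is 2/3, from Cautious.

Cautious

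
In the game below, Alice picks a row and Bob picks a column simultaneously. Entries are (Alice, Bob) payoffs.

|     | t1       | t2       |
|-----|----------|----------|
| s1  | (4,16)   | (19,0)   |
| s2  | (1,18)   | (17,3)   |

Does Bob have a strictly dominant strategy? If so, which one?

A strategy is strictly dominant if it gives Bob a strictly higher payoff than every other strategy, against every choice by the opponent.
t1 strictly dominates: vs s1: 16 > 0; vs s2: 18 > 3.

t1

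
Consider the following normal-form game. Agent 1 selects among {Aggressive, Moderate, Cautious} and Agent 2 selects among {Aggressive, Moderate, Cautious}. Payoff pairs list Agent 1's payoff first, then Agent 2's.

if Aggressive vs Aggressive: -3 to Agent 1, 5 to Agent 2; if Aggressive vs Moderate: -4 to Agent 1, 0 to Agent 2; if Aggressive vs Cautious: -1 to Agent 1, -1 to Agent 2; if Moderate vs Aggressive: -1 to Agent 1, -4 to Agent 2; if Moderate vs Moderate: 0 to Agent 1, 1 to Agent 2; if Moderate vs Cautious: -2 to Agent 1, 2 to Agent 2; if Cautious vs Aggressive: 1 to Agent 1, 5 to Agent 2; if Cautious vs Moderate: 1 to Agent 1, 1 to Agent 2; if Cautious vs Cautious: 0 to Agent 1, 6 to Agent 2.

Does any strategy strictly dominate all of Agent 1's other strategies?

A strategy is strictly dominant if it gives Agent 1 a strictly higher payoff than every other strategy, against every choice by the opponent.
Cautious strictly dominates: vs Aggressive: 1 > each of {-3, -1}; vs Moderate: 1 > each of {-4, 0}; vs Cautious: 0 > each of {-1, -2}.

Cautious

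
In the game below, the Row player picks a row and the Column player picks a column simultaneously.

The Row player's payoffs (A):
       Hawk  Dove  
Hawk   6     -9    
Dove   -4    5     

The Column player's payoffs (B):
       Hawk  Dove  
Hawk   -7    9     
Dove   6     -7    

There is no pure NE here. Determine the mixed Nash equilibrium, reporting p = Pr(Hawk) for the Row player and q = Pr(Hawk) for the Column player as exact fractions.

p = 13/29, q = 7/12

Each player's mixing probability is pinned down by making the *other* player indifferent.
The Column player indifferent between Hawk and Dove: p·(-7) + (1−p)·6 = p·9 + (1−p)·(-7) ⟹ 6 + (-13)p = (-7) + 16p ⟹ p = 13/29.
The Row player indifferent between Hawk and Dove: q·6 + (1−q)·(-9) = q·(-4) + (1−q)·5 ⟹ (-9) + 15q = 5 + (-9)q ⟹ q = 7/12.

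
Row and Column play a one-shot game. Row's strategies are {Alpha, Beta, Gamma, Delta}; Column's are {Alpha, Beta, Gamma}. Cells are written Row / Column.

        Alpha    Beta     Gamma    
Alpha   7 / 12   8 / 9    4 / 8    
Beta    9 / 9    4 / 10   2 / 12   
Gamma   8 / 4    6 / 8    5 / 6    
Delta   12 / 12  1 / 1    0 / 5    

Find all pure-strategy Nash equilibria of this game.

Check mutual best responses: a cell is a NE iff neither player can gain by unilaterally deviating.
Row's best responses — vs Alpha: Delta (payoff 12); vs Beta: Alpha (payoff 8); vs Gamma: Gamma (payoff 5).
Column's best responses — vs Alpha: Alpha (payoff 12); vs Beta: Gamma (payoff 12); vs Gamma: Beta (payoff 8); vs Delta: Alpha (payoff 12).
The only mutual best response is (Delta, Alpha); neither player gains by switching there.

(Delta, Alpha)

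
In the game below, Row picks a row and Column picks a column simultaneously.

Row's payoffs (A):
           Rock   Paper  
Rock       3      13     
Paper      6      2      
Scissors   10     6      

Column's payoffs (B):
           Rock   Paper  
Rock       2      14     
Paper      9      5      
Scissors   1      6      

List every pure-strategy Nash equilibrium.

A profile is a Nash equilibrium when each player is best-responding to the other.
Row's best responses — vs Rock: Scissors (payoff 10); vs Paper: Rock (payoff 13).
Column's best responses — vs Rock: Paper (payoff 14); vs Paper: Rock (payoff 9); vs Scissors: Paper (payoff 6).
The only mutual best response is (Rock, Paper); neither player gains by switching there.

(Rock, Paper)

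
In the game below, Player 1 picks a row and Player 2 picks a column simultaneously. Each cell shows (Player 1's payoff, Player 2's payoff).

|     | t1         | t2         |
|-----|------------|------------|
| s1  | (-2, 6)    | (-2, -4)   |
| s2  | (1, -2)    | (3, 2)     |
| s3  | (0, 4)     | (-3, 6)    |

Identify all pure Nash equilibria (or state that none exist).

Find each player's best response to every opponent strategy; NE are the intersections.
Player 1's best responses — vs t1: s2 (payoff 1); vs t2: s2 (payoff 3).
Player 2's best responses — vs s1: t1 (payoff 6); vs s2: t2 (payoff 2); vs s3: t2 (payoff 6).
The only mutual best response is (s2, t2); neither player gains by switching there.

(s2, t2)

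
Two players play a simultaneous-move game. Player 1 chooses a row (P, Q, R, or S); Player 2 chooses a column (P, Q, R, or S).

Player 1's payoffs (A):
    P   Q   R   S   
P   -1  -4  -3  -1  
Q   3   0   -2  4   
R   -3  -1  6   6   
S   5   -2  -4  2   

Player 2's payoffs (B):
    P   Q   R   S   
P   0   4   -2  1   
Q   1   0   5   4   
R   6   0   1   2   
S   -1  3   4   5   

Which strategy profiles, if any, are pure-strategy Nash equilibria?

Find each player's best response to every opponent strategy; NE are the intersections.
Player 1's best responses — vs P: S (payoff 5); vs Q: Q (payoff 0); vs R: R (payoff 6); vs S: R (payoff 6).
Player 2's best responses — vs P: Q (payoff 4); vs Q: R (payoff 5); vs R: P (payoff 6); vs S: S (payoff 5).
No cell has both players best-responding. For instance, Player 1's best reply to P is S, but against S Player 2 prefers S over P.

None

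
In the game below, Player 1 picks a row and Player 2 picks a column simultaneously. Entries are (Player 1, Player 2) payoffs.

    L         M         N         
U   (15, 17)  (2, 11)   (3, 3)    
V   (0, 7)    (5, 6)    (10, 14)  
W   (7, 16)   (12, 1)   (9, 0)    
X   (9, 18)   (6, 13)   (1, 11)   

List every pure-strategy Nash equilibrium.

Find each player's best response to every opponent strategy; NE are the intersections.
Player 1's best responses — vs L: U (payoff 15); vs M: W (payoff 12); vs N: V (payoff 10).
Player 2's best responses — vs U: L (payoff 17); vs V: N (payoff 14); vs W: L (payoff 16); vs X: L (payoff 18).
Mutual best responses occur at (U, L) and (V, N); at each, neither player gains by switching.

(U, L) and (V, N)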